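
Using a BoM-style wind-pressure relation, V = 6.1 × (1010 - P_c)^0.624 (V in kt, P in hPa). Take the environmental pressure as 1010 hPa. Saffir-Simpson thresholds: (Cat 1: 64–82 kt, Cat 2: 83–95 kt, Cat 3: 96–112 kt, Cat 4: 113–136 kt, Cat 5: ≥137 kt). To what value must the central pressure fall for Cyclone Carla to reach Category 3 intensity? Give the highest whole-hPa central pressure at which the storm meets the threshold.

927 hPa

Category 3 begins at V = 96 kt.
Required ΔP = (96/6.1)^(1/0.624) = 15.738^1.603 ≈ 82.83 hPa.
P_c ≤ 1010 − 82.83 = 927.17, so the highest integer P_c is 927 hPa.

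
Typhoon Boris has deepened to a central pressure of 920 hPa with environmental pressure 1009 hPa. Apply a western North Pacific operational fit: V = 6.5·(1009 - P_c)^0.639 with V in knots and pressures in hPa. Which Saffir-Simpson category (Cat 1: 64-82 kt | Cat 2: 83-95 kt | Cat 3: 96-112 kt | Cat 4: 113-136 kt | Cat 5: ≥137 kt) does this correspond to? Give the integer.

4

ΔP = 1009 − 920 = 89 hPa.
V ≈ 6.5 × 89^0.639 = 6.5 × 17.61 ≈ 114 kt.
114 kt falls in the Category 4 band.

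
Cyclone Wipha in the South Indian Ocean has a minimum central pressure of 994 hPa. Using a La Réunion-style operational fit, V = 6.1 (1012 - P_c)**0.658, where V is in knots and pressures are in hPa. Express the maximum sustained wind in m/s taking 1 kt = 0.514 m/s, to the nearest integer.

ΔP = 1012 − 994 = 18 hPa.
V ≈ 6.1 × 18^0.658 = 6.1 × 6.698 ≈ 40.860 kt.
40.860 × 0.514 ≈ 21.00 m/s → 21 m/s.

21 m/s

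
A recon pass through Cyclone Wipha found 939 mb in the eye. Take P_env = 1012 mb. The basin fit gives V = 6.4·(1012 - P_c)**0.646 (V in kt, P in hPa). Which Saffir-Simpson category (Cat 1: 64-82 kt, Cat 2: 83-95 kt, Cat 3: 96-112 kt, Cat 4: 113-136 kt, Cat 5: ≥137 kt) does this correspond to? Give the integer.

3

ΔP = 1012 − 939 = 73 mb.
V ≈ 6.4 × 73^0.646 = 6.4 × 15.98 ≈ 102 kt.
102 kt falls in the Category 3 band.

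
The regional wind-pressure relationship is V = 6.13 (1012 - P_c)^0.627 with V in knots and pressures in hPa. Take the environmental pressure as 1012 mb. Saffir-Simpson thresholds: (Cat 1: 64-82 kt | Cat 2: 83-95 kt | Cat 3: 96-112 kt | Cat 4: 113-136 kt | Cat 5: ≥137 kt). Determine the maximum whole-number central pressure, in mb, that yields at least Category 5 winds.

Category 5 begins at V = 137 kt.
Required ΔP = (137/6.13)^(1/0.627) = 22.349^1.595 ≈ 141.88 mb.
P_c ≤ 1012 − 141.88 = 870.12, so the highest integer P_c is 870 mb.

870 mb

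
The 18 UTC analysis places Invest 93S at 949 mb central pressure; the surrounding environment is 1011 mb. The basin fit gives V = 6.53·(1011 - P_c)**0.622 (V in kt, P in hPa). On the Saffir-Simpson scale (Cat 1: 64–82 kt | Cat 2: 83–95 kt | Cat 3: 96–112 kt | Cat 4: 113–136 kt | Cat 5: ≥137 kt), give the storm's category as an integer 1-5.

ΔP = 1011 − 949 = 62 mb.
V ≈ 6.53 × 62^0.622 = 6.53 × 13.03 ≈ 85 kt.
85 kt falls in the Category 2 band.

2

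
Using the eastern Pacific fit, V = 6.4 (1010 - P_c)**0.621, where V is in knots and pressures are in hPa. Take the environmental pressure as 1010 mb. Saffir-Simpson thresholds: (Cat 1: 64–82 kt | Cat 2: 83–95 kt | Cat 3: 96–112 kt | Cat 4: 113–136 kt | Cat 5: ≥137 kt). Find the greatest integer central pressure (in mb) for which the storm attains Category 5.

871 mb

Category 5 begins at V = 137 kt.
Required ΔP = (137/6.4)^(1/0.621) = 21.406^1.610 ≈ 138.86 mb.
P_c ≤ 1010 − 138.86 = 871.14, so the highest integer P_c is 871 mb.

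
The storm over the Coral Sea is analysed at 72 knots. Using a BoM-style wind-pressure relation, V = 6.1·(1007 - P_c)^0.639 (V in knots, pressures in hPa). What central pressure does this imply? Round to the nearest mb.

ΔP = (V / 6.1)^(1/0.639) = (72/6.1)^1.565.
72/6.1 = 11.803; 11.803^1.565 ≈ 47.60 mb.
P_c = 1007 − 47.60 = 959.40 ≈ 959 mb.

959 mb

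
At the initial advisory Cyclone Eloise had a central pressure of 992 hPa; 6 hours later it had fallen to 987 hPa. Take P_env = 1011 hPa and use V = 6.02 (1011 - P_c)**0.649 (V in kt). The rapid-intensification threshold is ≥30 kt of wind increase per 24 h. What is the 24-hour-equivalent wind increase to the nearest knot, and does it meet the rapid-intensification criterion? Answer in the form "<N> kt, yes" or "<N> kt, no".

27 kt, no

V₁: ΔP = 19, V ≈ 6.02 × 19^0.649 ≈ 40.69 kt.
V₂: ΔP = 24, V ≈ 6.02 × 24^0.649 ≈ 47.35 kt.
ΔV over 6 h = 6.66 kt → 24 h equivalent = 6.66 × 24/6 ≈ 26.64 kt.
27 kt < 30 kt ⇒ not rapid intensification.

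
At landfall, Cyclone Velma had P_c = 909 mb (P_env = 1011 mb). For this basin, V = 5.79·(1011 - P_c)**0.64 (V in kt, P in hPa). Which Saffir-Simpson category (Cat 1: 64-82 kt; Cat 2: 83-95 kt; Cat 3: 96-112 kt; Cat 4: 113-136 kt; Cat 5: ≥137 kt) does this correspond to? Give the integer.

ΔP = 1011 − 909 = 102 mb.
V ≈ 5.79 × 102^0.64 = 5.79 × 19.30 ≈ 112 kt.
112 kt falls in the Category 3 band.

3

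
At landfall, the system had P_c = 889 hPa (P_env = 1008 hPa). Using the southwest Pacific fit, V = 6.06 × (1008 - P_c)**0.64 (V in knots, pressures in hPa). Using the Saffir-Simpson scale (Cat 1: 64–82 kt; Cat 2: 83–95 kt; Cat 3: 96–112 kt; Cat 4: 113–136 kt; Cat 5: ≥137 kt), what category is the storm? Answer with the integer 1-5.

ΔP = 1008 − 889 = 119 hPa.
V ≈ 6.06 × 119^0.64 = 6.06 × 21.30 ≈ 129 kt.
129 kt falls in the Category 4 band.

4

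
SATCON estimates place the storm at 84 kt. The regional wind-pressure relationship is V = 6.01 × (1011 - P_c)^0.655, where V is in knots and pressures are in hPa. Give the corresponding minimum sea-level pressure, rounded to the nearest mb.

955 mb

ΔP = (V / 6.01)^(1/0.655) = (84/6.01)^1.527.
84/6.01 = 13.977; 13.977^1.527 ≈ 56.07 mb.
P_c = 1011 − 56.07 = 954.93 ≈ 955 mb.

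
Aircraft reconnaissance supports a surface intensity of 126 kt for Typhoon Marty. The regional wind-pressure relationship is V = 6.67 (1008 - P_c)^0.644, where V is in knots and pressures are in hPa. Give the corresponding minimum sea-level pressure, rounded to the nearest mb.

ΔP = (V / 6.67)^(1/0.644) = (126/6.67)^1.553.
126/6.67 = 18.891; 18.891^1.553 ≈ 95.88 mb.
P_c = 1008 − 95.88 = 912.12 ≈ 912 mb.

912 mb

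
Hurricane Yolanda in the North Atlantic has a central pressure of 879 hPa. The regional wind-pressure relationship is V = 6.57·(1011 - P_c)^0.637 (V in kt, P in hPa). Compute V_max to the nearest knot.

ΔP = 1011 − 879 = 132 hPa.
132^0.637 ≈ 22.429.
V ≈ 6.57 × 22.429 ≈ 147.4 kt.

147 kt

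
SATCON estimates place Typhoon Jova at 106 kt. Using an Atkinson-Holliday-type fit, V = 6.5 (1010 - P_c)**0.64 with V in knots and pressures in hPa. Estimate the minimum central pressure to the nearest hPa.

ΔP = (V / 6.5)^(1/0.64) = (106/6.5)^1.562.
106/6.5 = 16.308; 16.308^1.562 ≈ 78.41 hPa.
P_c = 1010 − 78.41 = 931.59 ≈ 932 hPa.

932 hPa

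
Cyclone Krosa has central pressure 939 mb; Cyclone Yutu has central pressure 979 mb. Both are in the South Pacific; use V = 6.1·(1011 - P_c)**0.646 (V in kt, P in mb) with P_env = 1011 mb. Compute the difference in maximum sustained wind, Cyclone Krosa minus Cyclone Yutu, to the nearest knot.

Cyclone Krosa: ΔP = 72; V ≈ 6.1 × 72^0.646 ≈ 96.64 kt.
Cyclone Yutu: ΔP = 32; V ≈ 6.1 × 32^0.646 ≈ 57.23 kt.
Difference ≈ 96.64 − 57.23 = 39.41 → 39 kt.

39 kt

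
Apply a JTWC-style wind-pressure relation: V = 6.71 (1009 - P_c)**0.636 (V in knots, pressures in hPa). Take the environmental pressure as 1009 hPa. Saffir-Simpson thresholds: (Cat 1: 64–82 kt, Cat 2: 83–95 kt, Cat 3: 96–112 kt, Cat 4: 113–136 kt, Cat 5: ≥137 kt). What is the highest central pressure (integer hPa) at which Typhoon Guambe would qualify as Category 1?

974 hPa

Category 1 begins at V = 64 kt.
Required ΔP = (64/6.71)^(1/0.636) = 9.538^1.572 ≈ 34.68 hPa.
P_c ≤ 1009 − 34.68 = 974.32, so the highest integer P_c is 974 hPa.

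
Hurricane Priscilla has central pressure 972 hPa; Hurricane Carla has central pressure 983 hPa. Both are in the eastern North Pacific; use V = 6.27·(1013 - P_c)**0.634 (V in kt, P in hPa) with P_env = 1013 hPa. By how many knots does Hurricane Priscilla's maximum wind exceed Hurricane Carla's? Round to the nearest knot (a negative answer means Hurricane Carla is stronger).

12 kt

Hurricane Priscilla: ΔP = 41; V ≈ 6.27 × 41^0.634 ≈ 66.03 kt.
Hurricane Carla: ΔP = 30; V ≈ 6.27 × 30^0.634 ≈ 54.17 kt.
Difference ≈ 66.03 − 54.17 = 11.86 → 12 kt.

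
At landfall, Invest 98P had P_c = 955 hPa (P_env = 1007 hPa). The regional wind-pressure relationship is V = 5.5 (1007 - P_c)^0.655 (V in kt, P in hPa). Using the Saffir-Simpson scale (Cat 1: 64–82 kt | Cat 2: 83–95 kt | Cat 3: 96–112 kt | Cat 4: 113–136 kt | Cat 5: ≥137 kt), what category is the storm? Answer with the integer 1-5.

1

ΔP = 1007 − 955 = 52 hPa.
V ≈ 5.5 × 52^0.655 = 5.5 × 13.30 ≈ 73 kt.
73 kt falls in the Category 1 band.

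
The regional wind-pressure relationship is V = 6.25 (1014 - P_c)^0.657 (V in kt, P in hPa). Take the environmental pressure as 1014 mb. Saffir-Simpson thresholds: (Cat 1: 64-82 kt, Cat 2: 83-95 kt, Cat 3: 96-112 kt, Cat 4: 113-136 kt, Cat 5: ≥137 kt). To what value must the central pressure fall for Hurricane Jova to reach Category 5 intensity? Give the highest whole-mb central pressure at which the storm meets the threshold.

Category 5 begins at V = 137 kt.
Required ΔP = (137/6.25)^(1/0.657) = 21.920^1.522 ≈ 109.86 mb.
P_c ≤ 1014 − 109.86 = 904.14, so the highest integer P_c is 904 mb.

904 mb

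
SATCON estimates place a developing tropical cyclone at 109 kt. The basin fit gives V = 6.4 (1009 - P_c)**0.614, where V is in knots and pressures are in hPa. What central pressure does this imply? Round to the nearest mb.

908 mb

ΔP = (V / 6.4)^(1/0.614) = (109/6.4)^1.629.
109/6.4 = 17.031; 17.031^1.629 ≈ 101.22 mb.
P_c = 1009 − 101.22 = 907.78 ≈ 908 mb.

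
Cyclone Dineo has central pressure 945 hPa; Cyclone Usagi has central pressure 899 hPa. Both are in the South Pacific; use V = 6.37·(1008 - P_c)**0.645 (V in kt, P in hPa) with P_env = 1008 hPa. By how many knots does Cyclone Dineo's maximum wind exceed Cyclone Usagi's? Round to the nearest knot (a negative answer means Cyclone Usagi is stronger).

-39 kt

Cyclone Dineo: ΔP = 63; V ≈ 6.37 × 63^0.645 ≈ 92.20 kt.
Cyclone Usagi: ΔP = 109; V ≈ 6.37 × 109^0.645 ≈ 131.30 kt.
Difference ≈ 92.20 − 131.30 = -39.10 → -39 kt.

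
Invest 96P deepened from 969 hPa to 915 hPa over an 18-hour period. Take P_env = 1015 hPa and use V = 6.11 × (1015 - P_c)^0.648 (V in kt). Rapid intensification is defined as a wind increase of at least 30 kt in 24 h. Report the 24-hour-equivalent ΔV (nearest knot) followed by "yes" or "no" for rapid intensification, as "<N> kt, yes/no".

64 kt, yes

V₁: ΔP = 46, V ≈ 6.11 × 46^0.648 ≈ 73.03 kt.
V₂: ΔP = 100, V ≈ 6.11 × 100^0.648 ≈ 120.79 kt.
ΔV over 18 h = 47.76 kt → 24 h equivalent = 47.76 × 24/18 ≈ 63.68 kt.
64 kt ≥ 30 kt ⇒ rapid intensification.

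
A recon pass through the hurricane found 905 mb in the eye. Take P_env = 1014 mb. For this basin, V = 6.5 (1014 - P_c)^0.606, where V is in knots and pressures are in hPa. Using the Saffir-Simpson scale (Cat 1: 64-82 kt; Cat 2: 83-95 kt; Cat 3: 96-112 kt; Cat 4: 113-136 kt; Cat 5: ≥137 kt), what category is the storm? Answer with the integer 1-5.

ΔP = 1014 − 905 = 109 mb.
V ≈ 6.5 × 109^0.606 = 6.5 × 17.17 ≈ 112 kt.
112 kt falls in the Category 3 band.

3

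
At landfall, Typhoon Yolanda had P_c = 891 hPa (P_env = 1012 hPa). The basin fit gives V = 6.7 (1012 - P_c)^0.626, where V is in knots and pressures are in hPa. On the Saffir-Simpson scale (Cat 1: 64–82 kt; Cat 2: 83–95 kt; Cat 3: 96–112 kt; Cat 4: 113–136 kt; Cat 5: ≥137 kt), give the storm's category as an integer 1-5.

ΔP = 1012 − 891 = 121 hPa.
V ≈ 6.7 × 121^0.626 = 6.7 × 20.13 ≈ 135 kt.
135 kt falls in the Category 4 band.

4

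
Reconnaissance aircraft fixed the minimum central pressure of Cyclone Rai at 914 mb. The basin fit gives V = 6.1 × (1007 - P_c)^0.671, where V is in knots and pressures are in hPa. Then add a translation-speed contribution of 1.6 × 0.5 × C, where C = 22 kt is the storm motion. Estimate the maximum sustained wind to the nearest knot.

145 kt

ΔP = 1007 − 914 = 93 mb.
93^0.671 ≈ 20.934.
V ≈ 6.1 × 20.934 ≈ 127.7 kt.
Translation term: 1.6 × 0.5 × 22 = 17.6 kt.
Corrected V ≈ 145.3 kt → 145 kt.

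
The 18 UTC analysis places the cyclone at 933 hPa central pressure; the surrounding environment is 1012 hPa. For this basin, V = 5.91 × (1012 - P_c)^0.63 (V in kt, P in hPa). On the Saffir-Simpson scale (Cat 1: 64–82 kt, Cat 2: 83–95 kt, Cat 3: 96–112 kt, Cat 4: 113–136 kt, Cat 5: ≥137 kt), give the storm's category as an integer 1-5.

ΔP = 1012 − 933 = 79 hPa.
V ≈ 5.91 × 79^0.63 = 5.91 × 15.69 ≈ 93 kt.
93 kt falls in the Category 2 band.

2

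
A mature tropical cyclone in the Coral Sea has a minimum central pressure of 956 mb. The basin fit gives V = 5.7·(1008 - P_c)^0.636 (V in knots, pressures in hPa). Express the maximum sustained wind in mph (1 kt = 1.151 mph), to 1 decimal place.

81.0 mph

ΔP = 1008 − 956 = 52 mb.
V ≈ 5.7 × 52^0.636 = 5.7 × 12.342 ≈ 70.348 kt.
70.348 × 1.151 ≈ 80.97 mph → 81.0 mph.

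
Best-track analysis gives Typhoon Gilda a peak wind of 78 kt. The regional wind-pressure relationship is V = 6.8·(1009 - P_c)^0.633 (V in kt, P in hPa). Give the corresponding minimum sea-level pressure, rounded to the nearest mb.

ΔP = (V / 6.8)^(1/0.633) = (78/6.8)^1.580.
78/6.8 = 11.471; 11.471^1.580 ≈ 47.20 mb.
P_c = 1009 − 47.20 = 961.80 ≈ 962 mb.

962 mb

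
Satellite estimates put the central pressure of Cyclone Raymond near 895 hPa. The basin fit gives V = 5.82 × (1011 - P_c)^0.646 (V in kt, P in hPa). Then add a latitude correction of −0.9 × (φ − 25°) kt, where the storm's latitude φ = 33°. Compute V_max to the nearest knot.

118 kt

ΔP = 1011 − 895 = 116 hPa.
116^0.646 ≈ 21.560.
V ≈ 5.82 × 21.560 ≈ 125.5 kt.
Latitude correction: −0.9 × (33 − 25) = -7.2 kt.
Corrected V ≈ 118.3 kt → 118 kt.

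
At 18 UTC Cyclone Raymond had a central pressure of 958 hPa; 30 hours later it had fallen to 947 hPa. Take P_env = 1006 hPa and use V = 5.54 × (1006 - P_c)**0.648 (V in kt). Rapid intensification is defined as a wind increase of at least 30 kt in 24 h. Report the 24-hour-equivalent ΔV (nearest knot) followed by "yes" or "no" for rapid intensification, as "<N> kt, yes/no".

V₁: ΔP = 48, V ≈ 5.54 × 48^0.648 ≈ 68.07 kt.
V₂: ΔP = 59, V ≈ 5.54 × 59^0.648 ≈ 77.81 kt.
ΔV over 30 h = 9.74 kt → 24 h equivalent = 9.74 × 24/30 ≈ 7.79 kt.
8 kt < 30 kt ⇒ not rapid intensification.

8 kt, no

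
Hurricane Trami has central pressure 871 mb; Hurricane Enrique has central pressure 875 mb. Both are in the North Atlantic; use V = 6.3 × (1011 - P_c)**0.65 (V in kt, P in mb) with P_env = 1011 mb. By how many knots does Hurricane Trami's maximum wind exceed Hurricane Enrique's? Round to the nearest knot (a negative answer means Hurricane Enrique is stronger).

3 kt

Hurricane Trami: ΔP = 140; V ≈ 6.3 × 140^0.65 ≈ 156.43 kt.
Hurricane Enrique: ΔP = 136; V ≈ 6.3 × 136^0.65 ≈ 153.51 kt.
Difference ≈ 156.43 − 153.51 = 2.92 → 3 kt.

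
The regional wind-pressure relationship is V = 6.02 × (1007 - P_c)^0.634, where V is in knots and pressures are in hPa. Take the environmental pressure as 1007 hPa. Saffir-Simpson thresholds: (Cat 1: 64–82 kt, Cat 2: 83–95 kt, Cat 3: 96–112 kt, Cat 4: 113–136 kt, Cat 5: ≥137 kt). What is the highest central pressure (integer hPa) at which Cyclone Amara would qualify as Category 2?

944 hPa

Category 2 begins at V = 83 kt.
Required ΔP = (83/6.02)^(1/0.634) = 13.787^1.577 ≈ 62.70 hPa.
P_c ≤ 1007 − 62.70 = 944.30, so the highest integer P_c is 944 hPa.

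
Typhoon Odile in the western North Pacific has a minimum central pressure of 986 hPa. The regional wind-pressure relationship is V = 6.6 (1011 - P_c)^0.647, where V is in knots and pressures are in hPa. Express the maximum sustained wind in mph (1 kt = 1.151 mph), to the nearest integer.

ΔP = 1011 − 986 = 25 hPa.
V ≈ 6.6 × 25^0.647 = 6.6 × 8.025 ≈ 52.968 kt.
52.968 × 1.151 ≈ 60.97 mph → 61 mph.

61 mph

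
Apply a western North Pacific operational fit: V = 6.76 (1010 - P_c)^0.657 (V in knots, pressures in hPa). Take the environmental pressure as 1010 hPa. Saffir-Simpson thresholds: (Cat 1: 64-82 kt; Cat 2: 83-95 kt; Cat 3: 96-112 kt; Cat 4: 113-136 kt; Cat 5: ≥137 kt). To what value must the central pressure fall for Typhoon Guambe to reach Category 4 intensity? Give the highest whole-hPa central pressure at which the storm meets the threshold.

Category 4 begins at V = 113 kt.
Required ΔP = (113/6.76)^(1/0.657) = 16.716^1.522 ≈ 72.73 hPa.
P_c ≤ 1010 − 72.73 = 937.27, so the highest integer P_c is 937 hPa.

937 hPa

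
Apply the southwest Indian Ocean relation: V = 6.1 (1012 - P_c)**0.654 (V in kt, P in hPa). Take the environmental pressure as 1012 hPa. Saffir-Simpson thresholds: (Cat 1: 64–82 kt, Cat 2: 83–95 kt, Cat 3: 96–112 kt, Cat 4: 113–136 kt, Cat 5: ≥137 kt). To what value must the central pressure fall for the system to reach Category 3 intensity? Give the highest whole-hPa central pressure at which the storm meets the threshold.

944 hPa

Category 3 begins at V = 96 kt.
Required ΔP = (96/6.1)^(1/0.654) = 15.738^1.529 ≈ 67.64 hPa.
P_c ≤ 1012 − 67.64 = 944.36, so the highest integer P_c is 944 hPa.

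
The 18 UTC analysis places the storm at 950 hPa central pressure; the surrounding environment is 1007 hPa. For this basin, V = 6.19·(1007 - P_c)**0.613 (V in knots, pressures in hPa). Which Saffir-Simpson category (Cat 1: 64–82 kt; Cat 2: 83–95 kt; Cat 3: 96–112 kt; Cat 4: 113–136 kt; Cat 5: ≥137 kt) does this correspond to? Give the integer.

1

ΔP = 1007 − 950 = 57 hPa.
V ≈ 6.19 × 57^0.613 = 6.19 × 11.92 ≈ 74 kt.
74 kt falls in the Category 1 band.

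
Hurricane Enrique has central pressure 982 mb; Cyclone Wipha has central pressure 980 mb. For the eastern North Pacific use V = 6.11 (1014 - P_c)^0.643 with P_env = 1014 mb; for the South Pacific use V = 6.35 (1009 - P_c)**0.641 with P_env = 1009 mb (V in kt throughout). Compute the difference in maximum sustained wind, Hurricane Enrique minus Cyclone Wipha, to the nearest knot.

Hurricane Enrique: ΔP = 32; V ≈ 6.11 × 32^0.643 ≈ 56.74 kt.
Cyclone Wipha: ΔP = 29; V ≈ 6.35 × 29^0.641 ≈ 54.98 kt.
Difference ≈ 56.74 − 54.98 = 1.76 → 2 kt.

2 kt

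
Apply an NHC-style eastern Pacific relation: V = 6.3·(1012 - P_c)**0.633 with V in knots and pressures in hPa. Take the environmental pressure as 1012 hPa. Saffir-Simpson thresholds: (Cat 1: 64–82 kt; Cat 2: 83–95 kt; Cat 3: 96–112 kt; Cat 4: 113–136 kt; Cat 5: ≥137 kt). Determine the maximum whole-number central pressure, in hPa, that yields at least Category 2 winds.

953 hPa

Category 2 begins at V = 83 kt.
Required ΔP = (83/6.3)^(1/0.633) = 13.175^1.580 ≈ 58.74 hPa.
P_c ≤ 1012 − 58.74 = 953.26, so the highest integer P_c is 953 hPa.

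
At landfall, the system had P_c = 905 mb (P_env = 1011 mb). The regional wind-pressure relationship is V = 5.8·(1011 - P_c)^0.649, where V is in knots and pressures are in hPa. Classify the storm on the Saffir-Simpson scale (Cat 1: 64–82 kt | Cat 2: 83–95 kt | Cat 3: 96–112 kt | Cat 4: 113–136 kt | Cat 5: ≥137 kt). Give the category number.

4

ΔP = 1011 − 905 = 106 mb.
V ≈ 5.8 × 106^0.649 = 5.8 × 20.63 ≈ 120 kt.
120 kt falls in the Category 4 band.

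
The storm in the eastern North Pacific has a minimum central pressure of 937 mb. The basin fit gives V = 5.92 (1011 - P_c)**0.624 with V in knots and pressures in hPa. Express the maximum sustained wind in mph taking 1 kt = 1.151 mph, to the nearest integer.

100 mph

ΔP = 1011 − 937 = 74 mb.
V ≈ 5.92 × 74^0.624 = 5.92 × 14.669 ≈ 86.840 kt.
86.840 × 1.151 ≈ 99.95 mph → 100 mph.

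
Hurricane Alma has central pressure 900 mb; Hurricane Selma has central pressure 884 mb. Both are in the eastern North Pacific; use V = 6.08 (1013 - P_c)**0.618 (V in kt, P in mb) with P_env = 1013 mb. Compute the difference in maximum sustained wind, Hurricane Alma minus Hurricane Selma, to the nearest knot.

Hurricane Alma: ΔP = 113; V ≈ 6.08 × 113^0.618 ≈ 112.90 kt.
Hurricane Selma: ΔP = 129; V ≈ 6.08 × 129^0.618 ≈ 122.53 kt.
Difference ≈ 112.90 − 122.53 = -9.63 → -10 kt.

-10 kt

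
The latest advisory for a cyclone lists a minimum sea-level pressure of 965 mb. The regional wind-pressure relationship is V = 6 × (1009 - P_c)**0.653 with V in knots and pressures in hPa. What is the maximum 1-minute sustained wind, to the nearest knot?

ΔP = 1009 − 965 = 44 mb.
44^0.653 ≈ 11.835.
V ≈ 6 × 11.835 ≈ 71.0 kt.

71 kt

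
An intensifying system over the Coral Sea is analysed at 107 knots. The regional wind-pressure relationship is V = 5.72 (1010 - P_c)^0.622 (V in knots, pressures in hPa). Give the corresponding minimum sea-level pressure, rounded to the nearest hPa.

ΔP = (V / 5.72)^(1/0.622) = (107/5.72)^1.608.
107/5.72 = 18.706; 18.706^1.608 ≈ 110.92 hPa.
P_c = 1010 − 110.92 = 899.08 ≈ 899 hPa.

899 hPa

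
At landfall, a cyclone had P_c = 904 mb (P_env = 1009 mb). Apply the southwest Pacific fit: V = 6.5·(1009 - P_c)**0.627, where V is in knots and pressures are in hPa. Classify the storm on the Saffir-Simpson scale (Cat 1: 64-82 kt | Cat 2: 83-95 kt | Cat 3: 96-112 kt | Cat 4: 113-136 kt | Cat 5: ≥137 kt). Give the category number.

ΔP = 1009 − 904 = 105 mb.
V ≈ 6.5 × 105^0.627 = 6.5 × 18.50 ≈ 120 kt.
120 kt falls in the Category 4 band.

4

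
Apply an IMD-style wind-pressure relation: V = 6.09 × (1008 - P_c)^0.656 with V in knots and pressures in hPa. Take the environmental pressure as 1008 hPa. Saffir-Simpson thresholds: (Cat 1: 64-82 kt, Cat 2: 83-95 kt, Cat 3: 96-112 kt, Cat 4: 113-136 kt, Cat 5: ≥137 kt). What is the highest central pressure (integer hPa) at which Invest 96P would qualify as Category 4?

Category 4 begins at V = 113 kt.
Required ΔP = (113/6.09)^(1/0.656) = 18.555^1.524 ≈ 85.83 hPa.
P_c ≤ 1008 − 85.83 = 922.17, so the highest integer P_c is 922 hPa.

922 hPa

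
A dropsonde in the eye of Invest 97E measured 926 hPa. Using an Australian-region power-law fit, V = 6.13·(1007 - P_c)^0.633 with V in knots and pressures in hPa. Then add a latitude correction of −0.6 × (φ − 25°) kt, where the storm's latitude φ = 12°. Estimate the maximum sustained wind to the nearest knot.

107 kt

ΔP = 1007 − 926 = 81 hPa.
81^0.633 ≈ 16.146.
V ≈ 6.13 × 16.146 ≈ 99.0 kt.
Latitude correction: −0.6 × (12 − 25) = 7.8 kt.
Corrected V ≈ 106.8 kt → 107 kt.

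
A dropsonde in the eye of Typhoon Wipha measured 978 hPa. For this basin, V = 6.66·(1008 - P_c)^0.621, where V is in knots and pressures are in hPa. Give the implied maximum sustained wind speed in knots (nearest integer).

ΔP = 1008 − 978 = 30 hPa.
30^0.621 ≈ 8.266.
V ≈ 6.66 × 8.266 ≈ 55.1 kt.

55 kt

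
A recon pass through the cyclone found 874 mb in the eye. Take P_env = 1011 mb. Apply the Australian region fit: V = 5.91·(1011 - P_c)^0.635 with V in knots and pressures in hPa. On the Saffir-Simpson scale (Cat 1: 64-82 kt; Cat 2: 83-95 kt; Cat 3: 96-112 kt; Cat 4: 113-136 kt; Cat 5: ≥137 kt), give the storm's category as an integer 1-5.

ΔP = 1011 − 874 = 137 mb.
V ≈ 5.91 × 137^0.635 = 5.91 × 22.74 ≈ 134 kt.
134 kt falls in the Category 4 band.

4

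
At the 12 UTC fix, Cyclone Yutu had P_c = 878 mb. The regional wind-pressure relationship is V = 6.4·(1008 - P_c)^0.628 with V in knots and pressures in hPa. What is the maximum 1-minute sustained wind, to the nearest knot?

ΔP = 1008 − 878 = 130 mb.
130^0.628 ≈ 21.260.
V ≈ 6.4 × 21.260 ≈ 136.1 kt.

136 kt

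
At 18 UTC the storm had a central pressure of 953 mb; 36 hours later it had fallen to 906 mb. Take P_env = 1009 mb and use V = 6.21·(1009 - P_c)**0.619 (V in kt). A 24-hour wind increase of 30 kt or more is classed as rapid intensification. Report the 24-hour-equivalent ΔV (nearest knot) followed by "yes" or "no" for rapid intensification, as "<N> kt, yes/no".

23 kt, no

V₁: ΔP = 56, V ≈ 6.21 × 56^0.619 ≈ 75.03 kt.
V₂: ΔP = 103, V ≈ 6.21 × 103^0.619 ≈ 109.41 kt.
ΔV over 36 h = 34.38 kt → 24 h equivalent = 34.38 × 24/36 ≈ 22.92 kt.
23 kt < 30 kt ⇒ not rapid intensification.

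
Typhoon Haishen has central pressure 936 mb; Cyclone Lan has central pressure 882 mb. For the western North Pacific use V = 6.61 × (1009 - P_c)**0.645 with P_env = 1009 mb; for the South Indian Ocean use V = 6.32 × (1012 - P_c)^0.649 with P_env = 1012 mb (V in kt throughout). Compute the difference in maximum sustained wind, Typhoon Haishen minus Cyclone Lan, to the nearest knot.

-44 kt

Typhoon Haishen: ΔP = 73; V ≈ 6.61 × 73^0.645 ≈ 105.21 kt.
Cyclone Lan: ΔP = 130; V ≈ 6.32 × 130^0.649 ≈ 148.82 kt.
Difference ≈ 105.21 − 148.82 = -43.61 → -44 kt.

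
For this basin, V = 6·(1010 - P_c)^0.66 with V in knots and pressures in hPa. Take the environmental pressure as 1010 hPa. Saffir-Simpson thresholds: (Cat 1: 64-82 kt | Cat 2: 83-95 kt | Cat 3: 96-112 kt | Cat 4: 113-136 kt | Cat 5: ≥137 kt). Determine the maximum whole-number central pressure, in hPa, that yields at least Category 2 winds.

956 hPa

Category 2 begins at V = 83 kt.
Required ΔP = (83/6)^(1/0.66) = 13.833^1.515 ≈ 53.54 hPa.
P_c ≤ 1010 − 53.54 = 956.46, so the highest integer P_c is 956 hPa.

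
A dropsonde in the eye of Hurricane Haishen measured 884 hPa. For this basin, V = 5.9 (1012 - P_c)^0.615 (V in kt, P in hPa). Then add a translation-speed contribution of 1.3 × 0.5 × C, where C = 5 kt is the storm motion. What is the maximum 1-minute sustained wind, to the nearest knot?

120 kt

ΔP = 1012 − 884 = 128 hPa.
128^0.615 ≈ 19.767.
V ≈ 5.9 × 19.767 ≈ 116.6 kt.
Translation term: 1.3 × 0.5 × 5 = 3.25 kt.
Corrected V ≈ 119.85 kt → 120 kt.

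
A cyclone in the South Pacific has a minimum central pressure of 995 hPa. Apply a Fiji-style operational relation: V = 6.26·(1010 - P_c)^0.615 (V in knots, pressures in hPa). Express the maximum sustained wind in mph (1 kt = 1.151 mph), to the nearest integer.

ΔP = 1010 − 995 = 15 hPa.
V ≈ 6.26 × 15^0.615 = 6.26 × 5.288 ≈ 33.103 kt.
33.103 × 1.151 ≈ 38.10 mph → 38 mph.

38 mph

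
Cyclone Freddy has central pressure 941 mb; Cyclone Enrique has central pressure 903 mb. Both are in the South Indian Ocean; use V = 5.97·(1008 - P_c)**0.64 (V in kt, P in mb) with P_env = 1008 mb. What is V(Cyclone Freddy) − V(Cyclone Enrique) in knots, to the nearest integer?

Cyclone Freddy: ΔP = 67; V ≈ 5.97 × 67^0.64 ≈ 88.04 kt.
Cyclone Enrique: ΔP = 105; V ≈ 5.97 × 105^0.64 ≈ 117.36 kt.
Difference ≈ 88.04 − 117.36 = -29.32 → -29 kt.

-29 kt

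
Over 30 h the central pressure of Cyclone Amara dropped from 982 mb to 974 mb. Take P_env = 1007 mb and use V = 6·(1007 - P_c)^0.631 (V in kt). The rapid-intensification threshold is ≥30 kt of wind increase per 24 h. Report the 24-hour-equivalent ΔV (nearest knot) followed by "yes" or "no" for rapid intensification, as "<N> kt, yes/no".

7 kt, no

V₁: ΔP = 25, V ≈ 6 × 25^0.631 ≈ 45.74 kt.
V₂: ΔP = 33, V ≈ 6 × 33^0.631 ≈ 54.49 kt.
ΔV over 30 h = 8.75 kt → 24 h equivalent = 8.75 × 24/30 ≈ 7.00 kt.
7 kt < 30 kt ⇒ not rapid intensification.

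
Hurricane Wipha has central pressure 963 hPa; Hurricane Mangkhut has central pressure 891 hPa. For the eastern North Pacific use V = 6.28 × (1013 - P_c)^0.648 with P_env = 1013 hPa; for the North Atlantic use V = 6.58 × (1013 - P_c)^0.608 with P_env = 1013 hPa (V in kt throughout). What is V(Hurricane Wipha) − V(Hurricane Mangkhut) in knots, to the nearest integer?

Hurricane Wipha: ΔP = 50; V ≈ 6.28 × 50^0.648 ≈ 79.23 kt.
Hurricane Mangkhut: ΔP = 122; V ≈ 6.58 × 122^0.608 ≈ 122.10 kt.
Difference ≈ 79.23 − 122.10 = -42.87 → -43 kt.

-43 kt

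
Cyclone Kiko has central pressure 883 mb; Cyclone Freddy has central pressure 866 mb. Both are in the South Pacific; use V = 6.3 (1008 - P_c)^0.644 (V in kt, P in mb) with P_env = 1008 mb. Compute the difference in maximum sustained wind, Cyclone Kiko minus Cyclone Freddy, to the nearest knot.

-12 kt

Cyclone Kiko: ΔP = 125; V ≈ 6.3 × 125^0.644 ≈ 141.17 kt.
Cyclone Freddy: ΔP = 142; V ≈ 6.3 × 142^0.644 ≈ 153.25 kt.
Difference ≈ 141.17 − 153.25 = -12.08 → -12 kt.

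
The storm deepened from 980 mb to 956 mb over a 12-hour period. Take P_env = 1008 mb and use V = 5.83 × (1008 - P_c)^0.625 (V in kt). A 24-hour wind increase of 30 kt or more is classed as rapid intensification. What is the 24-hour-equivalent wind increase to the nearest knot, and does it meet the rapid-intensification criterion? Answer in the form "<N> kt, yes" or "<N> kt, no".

44 kt, yes

V₁: ΔP = 28, V ≈ 5.83 × 28^0.625 ≈ 46.79 kt.
V₂: ΔP = 52, V ≈ 5.83 × 52^0.625 ≈ 68.89 kt.
ΔV over 12 h = 22.10 kt → 24 h equivalent = 22.10 × 24/12 ≈ 44.20 kt.
44 kt ≥ 30 kt ⇒ rapid intensification.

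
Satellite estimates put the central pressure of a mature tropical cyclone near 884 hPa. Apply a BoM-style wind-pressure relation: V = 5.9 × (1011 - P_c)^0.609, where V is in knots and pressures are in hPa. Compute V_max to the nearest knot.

ΔP = 1011 − 884 = 127 hPa.
127^0.609 ≈ 19.108.
V ≈ 5.9 × 19.108 ≈ 112.7 kt.

113 kt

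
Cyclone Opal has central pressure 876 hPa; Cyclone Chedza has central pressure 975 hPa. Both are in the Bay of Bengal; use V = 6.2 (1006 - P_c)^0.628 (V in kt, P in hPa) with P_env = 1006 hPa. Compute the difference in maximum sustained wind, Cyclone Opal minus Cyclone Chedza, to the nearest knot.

Cyclone Opal: ΔP = 130; V ≈ 6.2 × 130^0.628 ≈ 131.81 kt.
Cyclone Chedza: ΔP = 31; V ≈ 6.2 × 31^0.628 ≈ 53.58 kt.
Difference ≈ 131.81 − 53.58 = 78.23 → 78 kt.

78 kt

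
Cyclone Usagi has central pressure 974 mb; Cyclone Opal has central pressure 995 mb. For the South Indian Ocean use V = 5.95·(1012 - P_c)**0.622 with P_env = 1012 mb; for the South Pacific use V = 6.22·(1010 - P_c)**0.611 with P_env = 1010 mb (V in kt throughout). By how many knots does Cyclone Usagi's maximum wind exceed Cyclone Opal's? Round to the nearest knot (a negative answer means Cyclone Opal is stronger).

Cyclone Usagi: ΔP = 38; V ≈ 5.95 × 38^0.622 ≈ 57.17 kt.
Cyclone Opal: ΔP = 15; V ≈ 6.22 × 15^0.611 ≈ 32.54 kt.
Difference ≈ 57.17 − 32.54 = 24.63 → 25 kt.

25 kt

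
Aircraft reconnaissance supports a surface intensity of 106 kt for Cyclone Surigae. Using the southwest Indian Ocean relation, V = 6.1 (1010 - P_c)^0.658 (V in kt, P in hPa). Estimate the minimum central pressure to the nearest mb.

933 mb

ΔP = (V / 6.1)^(1/0.658) = (106/6.1)^1.520.
106/6.1 = 17.377; 17.377^1.520 ≈ 76.64 mb.
P_c = 1010 − 76.64 = 933.36 ≈ 933 mb.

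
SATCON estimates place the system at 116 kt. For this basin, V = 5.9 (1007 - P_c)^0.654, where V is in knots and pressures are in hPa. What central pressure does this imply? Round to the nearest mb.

912 mb

ΔP = (V / 5.9)^(1/0.654) = (116/5.9)^1.529.
116/5.9 = 19.661; 19.661^1.529 ≈ 95.06 mb.
P_c = 1007 − 95.06 = 911.94 ≈ 912 mb.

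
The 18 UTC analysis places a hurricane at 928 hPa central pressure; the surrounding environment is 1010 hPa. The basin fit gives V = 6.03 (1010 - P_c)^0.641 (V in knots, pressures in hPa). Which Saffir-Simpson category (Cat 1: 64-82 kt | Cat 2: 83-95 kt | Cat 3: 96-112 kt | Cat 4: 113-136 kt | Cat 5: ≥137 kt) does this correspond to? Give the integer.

3

ΔP = 1010 − 928 = 82 hPa.
V ≈ 6.03 × 82^0.641 = 6.03 × 16.86 ≈ 102 kt.
102 kt falls in the Category 3 band.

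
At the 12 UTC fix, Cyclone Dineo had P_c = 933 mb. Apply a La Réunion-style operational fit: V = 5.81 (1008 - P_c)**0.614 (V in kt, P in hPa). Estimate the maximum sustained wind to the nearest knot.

ΔP = 1008 − 933 = 75 mb.
75^0.614 ≈ 14.167.
V ≈ 5.81 × 14.167 ≈ 82.3 kt.

82 kt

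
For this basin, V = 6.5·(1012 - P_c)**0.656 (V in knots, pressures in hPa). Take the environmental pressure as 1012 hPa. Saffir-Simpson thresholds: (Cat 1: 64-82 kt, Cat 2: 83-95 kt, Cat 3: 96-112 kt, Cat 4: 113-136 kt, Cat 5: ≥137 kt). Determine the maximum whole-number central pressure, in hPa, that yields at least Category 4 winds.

Category 4 begins at V = 113 kt.
Required ΔP = (113/6.5)^(1/0.656) = 17.385^1.524 ≈ 77.71 hPa.
P_c ≤ 1012 − 77.71 = 934.29, so the highest integer P_c is 934 hPa.

934 hPa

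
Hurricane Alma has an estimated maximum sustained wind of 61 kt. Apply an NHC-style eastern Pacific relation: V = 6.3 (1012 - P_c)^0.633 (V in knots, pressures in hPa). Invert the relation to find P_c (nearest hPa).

976 hPa

ΔP = (V / 6.3)^(1/0.633) = (61/6.3)^1.580.
61/6.3 = 9.683; 9.683^1.580 ≈ 36.11 hPa.
P_c = 1012 − 36.11 = 975.89 ≈ 976 hPa.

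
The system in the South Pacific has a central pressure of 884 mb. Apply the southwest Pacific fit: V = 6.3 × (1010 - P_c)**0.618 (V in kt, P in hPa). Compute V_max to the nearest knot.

ΔP = 1010 − 884 = 126 mb.
126^0.618 ≈ 19.862.
V ≈ 6.3 × 19.862 ≈ 125.1 kt.

125 kt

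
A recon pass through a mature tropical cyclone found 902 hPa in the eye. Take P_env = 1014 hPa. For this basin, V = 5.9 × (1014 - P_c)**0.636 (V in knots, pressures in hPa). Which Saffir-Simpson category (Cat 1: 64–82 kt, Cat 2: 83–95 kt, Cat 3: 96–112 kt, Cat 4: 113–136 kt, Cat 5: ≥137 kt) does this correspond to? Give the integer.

ΔP = 1014 − 902 = 112 hPa.
V ≈ 5.9 × 112^0.636 = 5.9 × 20.10 ≈ 119 kt.
119 kt falls in the Category 4 band.

4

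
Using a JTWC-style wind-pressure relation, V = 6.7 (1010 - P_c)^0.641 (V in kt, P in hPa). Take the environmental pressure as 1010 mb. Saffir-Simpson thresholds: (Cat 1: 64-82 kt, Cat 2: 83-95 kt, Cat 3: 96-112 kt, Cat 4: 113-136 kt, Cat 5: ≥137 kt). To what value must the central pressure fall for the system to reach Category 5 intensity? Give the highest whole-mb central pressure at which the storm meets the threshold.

Category 5 begins at V = 137 kt.
Required ΔP = (137/6.7)^(1/0.641) = 20.448^1.560 ≈ 110.84 mb.
P_c ≤ 1010 − 110.84 = 899.16, so the highest integer P_c is 899 mb.

899 mb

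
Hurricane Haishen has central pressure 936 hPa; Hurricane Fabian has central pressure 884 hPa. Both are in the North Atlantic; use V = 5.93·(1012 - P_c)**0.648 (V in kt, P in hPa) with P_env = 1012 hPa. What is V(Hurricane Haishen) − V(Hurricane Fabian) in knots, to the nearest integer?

Hurricane Haishen: ΔP = 76; V ≈ 5.93 × 76^0.648 ≈ 98.13 kt.
Hurricane Fabian: ΔP = 128; V ≈ 5.93 × 128^0.648 ≈ 137.57 kt.
Difference ≈ 98.13 − 137.57 = -39.44 → -39 kt.

-39 kt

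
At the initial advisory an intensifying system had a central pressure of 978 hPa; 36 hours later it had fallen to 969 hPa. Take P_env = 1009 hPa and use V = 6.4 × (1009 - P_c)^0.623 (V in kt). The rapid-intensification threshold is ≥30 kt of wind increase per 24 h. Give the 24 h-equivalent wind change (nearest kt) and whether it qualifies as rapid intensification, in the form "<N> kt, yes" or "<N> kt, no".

V₁: ΔP = 31, V ≈ 6.4 × 31^0.623 ≈ 54.36 kt.
V₂: ΔP = 40, V ≈ 6.4 × 40^0.623 ≈ 63.72 kt.
ΔV over 36 h = 9.36 kt → 24 h equivalent = 9.36 × 24/36 ≈ 6.24 kt.
6 kt < 30 kt ⇒ not rapid intensification.

6 kt, no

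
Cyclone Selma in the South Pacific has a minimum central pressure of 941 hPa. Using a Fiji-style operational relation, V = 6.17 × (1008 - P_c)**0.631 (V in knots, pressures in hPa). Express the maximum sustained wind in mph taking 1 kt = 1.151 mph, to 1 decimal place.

100.8 mph

ΔP = 1008 − 941 = 67 hPa.
V ≈ 6.17 × 67^0.631 = 6.17 × 14.199 ≈ 87.607 kt.
87.607 × 1.151 ≈ 100.84 mph → 100.8 mph.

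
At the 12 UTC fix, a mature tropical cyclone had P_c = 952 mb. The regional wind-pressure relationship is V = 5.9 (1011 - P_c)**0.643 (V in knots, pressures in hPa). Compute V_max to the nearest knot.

81 kt

ΔP = 1011 − 952 = 59 mb.
59^0.643 ≈ 13.761.
V ≈ 5.9 × 13.761 ≈ 81.2 kt.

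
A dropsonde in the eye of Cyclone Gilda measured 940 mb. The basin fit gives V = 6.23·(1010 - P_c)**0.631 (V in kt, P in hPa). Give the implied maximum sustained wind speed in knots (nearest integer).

ΔP = 1010 − 940 = 70 mb.
70^0.631 ≈ 14.597.
V ≈ 6.23 × 14.597 ≈ 90.9 kt.

91 kt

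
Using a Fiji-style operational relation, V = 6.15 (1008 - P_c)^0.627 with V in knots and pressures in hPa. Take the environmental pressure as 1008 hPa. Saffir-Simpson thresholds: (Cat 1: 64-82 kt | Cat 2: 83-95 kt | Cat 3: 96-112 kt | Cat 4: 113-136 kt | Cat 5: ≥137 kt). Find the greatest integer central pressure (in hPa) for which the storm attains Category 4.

904 hPa

Category 4 begins at V = 113 kt.
Required ΔP = (113/6.15)^(1/0.627) = 18.374^1.595 ≈ 103.82 hPa.
P_c ≤ 1008 − 103.82 = 904.18, so the highest integer P_c is 904 hPa.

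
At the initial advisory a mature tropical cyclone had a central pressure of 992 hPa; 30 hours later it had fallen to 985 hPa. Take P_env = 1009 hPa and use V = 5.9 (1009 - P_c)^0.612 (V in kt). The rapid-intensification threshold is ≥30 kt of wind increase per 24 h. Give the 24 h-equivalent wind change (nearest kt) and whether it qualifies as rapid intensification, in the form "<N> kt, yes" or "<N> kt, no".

V₁: ΔP = 17, V ≈ 5.9 × 17^0.612 ≈ 33.41 kt.
V₂: ΔP = 24, V ≈ 5.9 × 24^0.612 ≈ 41.26 kt.
ΔV over 30 h = 7.85 kt → 24 h equivalent = 7.85 × 24/30 ≈ 6.28 kt.
6 kt < 30 kt ⇒ not rapid intensification.

6 kt, no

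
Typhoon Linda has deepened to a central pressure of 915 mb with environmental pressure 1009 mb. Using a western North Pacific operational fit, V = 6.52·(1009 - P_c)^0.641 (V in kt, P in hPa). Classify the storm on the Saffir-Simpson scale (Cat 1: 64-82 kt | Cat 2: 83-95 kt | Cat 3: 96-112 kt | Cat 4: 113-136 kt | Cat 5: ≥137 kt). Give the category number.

ΔP = 1009 − 915 = 94 mb.
V ≈ 6.52 × 94^0.641 = 6.52 × 18.40 ≈ 120 kt.
120 kt falls in the Category 4 band.

4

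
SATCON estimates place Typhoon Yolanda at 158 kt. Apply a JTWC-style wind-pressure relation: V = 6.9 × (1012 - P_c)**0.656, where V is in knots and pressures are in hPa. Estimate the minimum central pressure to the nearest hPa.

894 hPa

ΔP = (V / 6.9)^(1/0.656) = (158/6.9)^1.524.
158/6.9 = 22.899; 22.899^1.524 ≈ 118.27 hPa.
P_c = 1012 − 118.27 = 893.73 ≈ 894 hPa.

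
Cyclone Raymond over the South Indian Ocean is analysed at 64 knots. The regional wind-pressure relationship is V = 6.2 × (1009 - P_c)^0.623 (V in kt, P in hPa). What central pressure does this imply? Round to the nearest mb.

ΔP = (V / 6.2)^(1/0.623) = (64/6.2)^1.605.
64/6.2 = 10.323; 10.323^1.605 ≈ 42.39 mb.
P_c = 1009 − 42.39 = 966.61 ≈ 967 mb.

967 mb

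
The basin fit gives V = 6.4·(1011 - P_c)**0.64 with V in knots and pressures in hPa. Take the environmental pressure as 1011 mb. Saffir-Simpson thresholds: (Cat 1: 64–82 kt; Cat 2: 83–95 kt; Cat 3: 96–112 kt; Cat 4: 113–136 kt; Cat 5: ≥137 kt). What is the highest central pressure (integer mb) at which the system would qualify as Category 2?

Category 2 begins at V = 83 kt.
Required ΔP = (83/6.4)^(1/0.64) = 12.969^1.562 ≈ 54.82 mb.
P_c ≤ 1011 − 54.82 = 956.18, so the highest integer P_c is 956 mb.

956 mb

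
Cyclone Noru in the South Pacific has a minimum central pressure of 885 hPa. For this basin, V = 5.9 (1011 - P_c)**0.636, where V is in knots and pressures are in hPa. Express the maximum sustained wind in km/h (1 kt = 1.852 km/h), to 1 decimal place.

236.8 km/h

ΔP = 1011 − 885 = 126 hPa.
V ≈ 5.9 × 126^0.636 = 5.9 × 21.669 ≈ 127.846 kt.
127.846 × 1.852 ≈ 236.77 km/h → 236.8 km/h.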